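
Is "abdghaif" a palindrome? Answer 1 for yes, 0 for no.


Input: abdghaif
Reversed: fiahgdba
  Compare pos 0 ('a') with pos 7 ('f'): MISMATCH
  Compare pos 1 ('b') with pos 6 ('i'): MISMATCH
  Compare pos 2 ('d') with pos 5 ('a'): MISMATCH
  Compare pos 3 ('g') with pos 4 ('h'): MISMATCH
Result: not a palindrome

0


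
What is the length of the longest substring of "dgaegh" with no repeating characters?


Input: "dgaegh"
Sliding window (track last position of each char):
  Position 0 ('d'): window [0,0] length 1 -- new best
  Position 1 ('g'): window [0,1] length 2 -- new best
  Position 2 ('a'): window [0,2] length 3 -- new best
  Position 3 ('e'): window [0,3] length 4 -- new best
  Position 4 ('g'): repeat (last at 1), move window start to 2
  Position 4 ('g'): window [2,4] length 3
  Position 5 ('h'): window [2,5] length 4
Longest substring with no repeats: "dgae" with length 4

4


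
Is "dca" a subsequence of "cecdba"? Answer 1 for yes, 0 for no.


Check if "dca" is a subsequence of "cecdba"
Greedy scan:
  Position 0 ('c'): no match needed
  Position 1 ('e'): no match needed
  Position 2 ('c'): no match needed
  Position 3 ('d'): matches sub[0] = 'd'
  Position 4 ('b'): no match needed
  Position 5 ('a'): no match needed
Only matched 1/3 characters => not a subsequence

0


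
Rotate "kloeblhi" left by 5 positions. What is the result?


Input: "kloeblhi", rotate left by 5
First 5 characters: "kloeb"
Remaining characters: "lhi"
Concatenate remaining + first: "lhi" + "kloeb" = "lhikloeb"

lhikloeb


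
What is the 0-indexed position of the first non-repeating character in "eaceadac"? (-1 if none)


Input: eaceadac
Character frequencies:
  'a': 3
  'c': 2
  'd': 1
  'e': 2
Scanning left to right for freq == 1:
  Position 0 ('e'): freq=2, skip
  Position 1 ('a'): freq=3, skip
  Position 2 ('c'): freq=2, skip
  Position 3 ('e'): freq=2, skip
  Position 4 ('a'): freq=3, skip
  Position 5 ('d'): unique! => answer = 5

5


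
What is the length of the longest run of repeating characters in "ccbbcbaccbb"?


Input: "ccbbcbaccbb"
Scanning for longest run:
  Position 1 ('c'): continues run of 'c', length=2
  Position 2 ('b'): new char, reset run to 1
  Position 3 ('b'): continues run of 'b', length=2
  Position 4 ('c'): new char, reset run to 1
  Position 5 ('b'): new char, reset run to 1
  Position 6 ('a'): new char, reset run to 1
  Position 7 ('c'): new char, reset run to 1
  Position 8 ('c'): continues run of 'c', length=2
  Position 9 ('b'): new char, reset run to 1
  Position 10 ('b'): continues run of 'b', length=2
Longest run: 'c' with length 2

2


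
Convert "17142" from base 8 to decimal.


Input: "17142" in base 8
Positional expansion:
  Digit '1' (value 1) x 8^4 = 4096
  Digit '7' (value 7) x 8^3 = 3584
  Digit '1' (value 1) x 8^2 = 64
  Digit '4' (value 4) x 8^1 = 32
  Digit '2' (value 2) x 8^0 = 2
Sum = 7778

7778


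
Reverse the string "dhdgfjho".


Input: dhdgfjho
Reading characters right to left:
  Position 7: 'o'
  Position 6: 'h'
  Position 5: 'j'
  Position 4: 'f'
  Position 3: 'g'
  Position 2: 'd'
  Position 1: 'h'
  Position 0: 'd'
Reversed: ohjfgdhd

ohjfgdhd


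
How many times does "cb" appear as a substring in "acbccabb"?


Searching for "cb" in "acbccabb"
Scanning each position:
  Position 0: "ac" => no
  Position 1: "cb" => MATCH
  Position 2: "bc" => no
  Position 3: "cc" => no
  Position 4: "ca" => no
  Position 5: "ab" => no
  Position 6: "bb" => no
Total occurrences: 1

1


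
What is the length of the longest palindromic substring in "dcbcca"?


Input: "dcbcca"
Checking substrings for palindromes:
  [1:4] "cbc" (len 3) => palindrome
  [3:5] "cc" (len 2) => palindrome
Longest palindromic substring: "cbc" with length 3

3


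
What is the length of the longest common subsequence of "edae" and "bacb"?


LCS of "edae" and "bacb"
DP table:
           b    a    c    b
      0    0    0    0    0
  e   0    0    0    0    0
  d   0    0    0    0    0
  a   0    0    1    1    1
  e   0    0    1    1    1
LCS length = dp[4][4] = 1

1


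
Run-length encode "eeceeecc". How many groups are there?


Input: eeceeecc
Scanning for consecutive runs:
  Group 1: 'e' x 2 (positions 0-1)
  Group 2: 'c' x 1 (positions 2-2)
  Group 3: 'e' x 3 (positions 3-5)
  Group 4: 'c' x 2 (positions 6-7)
Total groups: 4

4


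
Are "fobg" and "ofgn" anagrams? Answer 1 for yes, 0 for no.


Strings: "fobg", "ofgn"
Sorted first:  bfgo
Sorted second: fgno
Differ at position 0: 'b' vs 'f' => not anagrams

0


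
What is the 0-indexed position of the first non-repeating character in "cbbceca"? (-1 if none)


Input: cbbceca
Character frequencies:
  'a': 1
  'b': 2
  'c': 3
  'e': 1
Scanning left to right for freq == 1:
  Position 0 ('c'): freq=3, skip
  Position 1 ('b'): freq=2, skip
  Position 2 ('b'): freq=2, skip
  Position 3 ('c'): freq=3, skip
  Position 4 ('e'): unique! => answer = 4

4


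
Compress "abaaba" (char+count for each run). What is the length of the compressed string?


Input: abaaba
Runs:
  'a' x 1 => "a1"
  'b' x 1 => "b1"
  'a' x 2 => "a2"
  'b' x 1 => "b1"
  'a' x 1 => "a1"
Compressed: "a1b1a2b1a1"
Compressed length: 10

10


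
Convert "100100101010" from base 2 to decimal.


Input: "100100101010" in base 2
Positional expansion:
  Digit '1' (value 1) x 2^11 = 2048
  Digit '0' (value 0) x 2^10 = 0
  Digit '0' (value 0) x 2^9 = 0
  Digit '1' (value 1) x 2^8 = 256
  Digit '0' (value 0) x 2^7 = 0
  Digit '0' (value 0) x 2^6 = 0
  Digit '1' (value 1) x 2^5 = 32
  Digit '0' (value 0) x 2^4 = 0
  Digit '1' (value 1) x 2^3 = 8
  Digit '0' (value 0) x 2^2 = 0
  Digit '1' (value 1) x 2^1 = 2
  Digit '0' (value 0) x 2^0 = 0
Sum = 2346

2346


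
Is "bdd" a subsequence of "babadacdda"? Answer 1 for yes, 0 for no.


Check if "bdd" is a subsequence of "babadacdda"
Greedy scan:
  Position 0 ('b'): matches sub[0] = 'b'
  Position 1 ('a'): no match needed
  Position 2 ('b'): no match needed
  Position 3 ('a'): no match needed
  Position 4 ('d'): matches sub[1] = 'd'
  Position 5 ('a'): no match needed
  Position 6 ('c'): no match needed
  Position 7 ('d'): matches sub[2] = 'd'
  Position 8 ('d'): no match needed
  Position 9 ('a'): no match needed
All 3 characters matched => is a subsequence

1


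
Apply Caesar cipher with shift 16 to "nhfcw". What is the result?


Caesar cipher: shift "nhfcw" by 16
  'n' (pos 13) + 16 = pos 3 = 'd'
  'h' (pos 7) + 16 = pos 23 = 'x'
  'f' (pos 5) + 16 = pos 21 = 'v'
  'c' (pos 2) + 16 = pos 18 = 's'
  'w' (pos 22) + 16 = pos 12 = 'm'
Result: dxvsm

dxvsm


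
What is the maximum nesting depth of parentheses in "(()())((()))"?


Input: "(()())((()))"
Tracking depth:
  Position 0 '(': depth becomes 1
  Position 1 '(': depth becomes 2
  Position 2 ')': depth becomes 1
  Position 3 '(': depth becomes 2
  Position 4 ')': depth becomes 1
  Position 5 ')': depth becomes 0
  Position 6 '(': depth becomes 1
  Position 7 '(': depth becomes 2
  Position 8 '(': depth becomes 3
  Position 9 ')': depth becomes 2
  Position 10 ')': depth becomes 1
  Position 11 ')': depth becomes 0
Maximum depth reached: 3

3


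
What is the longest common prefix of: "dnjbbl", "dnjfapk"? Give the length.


Words: dnjbbl, dnjfapk
  Position 0: all 'd' => match
  Position 1: all 'n' => match
  Position 2: all 'j' => match
  Position 3: ('b', 'f') => mismatch, stop
LCP = "dnj" (length 3)

3


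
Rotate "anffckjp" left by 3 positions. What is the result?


Input: "anffckjp", rotate left by 3
First 3 characters: "anf"
Remaining characters: "fckjp"
Concatenate remaining + first: "fckjp" + "anf" = "fckjpanf"

fckjpanf


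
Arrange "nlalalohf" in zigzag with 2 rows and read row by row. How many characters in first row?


Zigzag "nlalalohf" into 2 rows:
Placing characters:
  'n' => row 0
  'l' => row 1
  'a' => row 0
  'l' => row 1
  'a' => row 0
  'l' => row 1
  'o' => row 0
  'h' => row 1
  'f' => row 0
Rows:
  Row 0: "naaof"
  Row 1: "lllh"
First row length: 5

5


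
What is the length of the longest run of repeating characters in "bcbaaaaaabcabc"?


Input: "bcbaaaaaabcabc"
Scanning for longest run:
  Position 1 ('c'): new char, reset run to 1
  Position 2 ('b'): new char, reset run to 1
  Position 3 ('a'): new char, reset run to 1
  Position 4 ('a'): continues run of 'a', length=2
  Position 5 ('a'): continues run of 'a', length=3
  Position 6 ('a'): continues run of 'a', length=4
  Position 7 ('a'): continues run of 'a', length=5
  Position 8 ('a'): continues run of 'a', length=6
  Position 9 ('b'): new char, reset run to 1
  Position 10 ('c'): new char, reset run to 1
  Position 11 ('a'): new char, reset run to 1
  Position 12 ('b'): new char, reset run to 1
  Position 13 ('c'): new char, reset run to 1
Longest run: 'a' with length 6

6


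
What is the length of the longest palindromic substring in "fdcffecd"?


Input: "fdcffecd"
Checking substrings for palindromes:
  [3:5] "ff" (len 2) => palindrome
Longest palindromic substring: "ff" with length 2

2


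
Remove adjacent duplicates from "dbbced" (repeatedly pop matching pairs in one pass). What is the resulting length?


Input: dbbced
Stack-based adjacent duplicate removal:
  Read 'd': push. Stack: d
  Read 'b': push. Stack: db
  Read 'b': matches stack top 'b' => pop. Stack: d
  Read 'c': push. Stack: dc
  Read 'e': push. Stack: dce
  Read 'd': push. Stack: dced
Final stack: "dced" (length 4)

4


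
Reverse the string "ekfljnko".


Input: ekfljnko
Reading characters right to left:
  Position 7: 'o'
  Position 6: 'k'
  Position 5: 'n'
  Position 4: 'j'
  Position 3: 'l'
  Position 2: 'f'
  Position 1: 'k'
  Position 0: 'e'
Reversed: oknjlfke

oknjlfke


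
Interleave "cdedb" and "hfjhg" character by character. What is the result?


Interleaving "cdedb" and "hfjhg":
  Position 0: 'c' from first, 'h' from second => "ch"
  Position 1: 'd' from first, 'f' from second => "df"
  Position 2: 'e' from first, 'j' from second => "ej"
  Position 3: 'd' from first, 'h' from second => "dh"
  Position 4: 'b' from first, 'g' from second => "bg"
Result: chdfejdhbg

chdfejdhbg


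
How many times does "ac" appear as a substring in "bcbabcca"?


Searching for "ac" in "bcbabcca"
Scanning each position:
  Position 0: "bc" => no
  Position 1: "cb" => no
  Position 2: "ba" => no
  Position 3: "ab" => no
  Position 4: "bc" => no
  Position 5: "cc" => no
  Position 6: "ca" => no
Total occurrences: 0

0


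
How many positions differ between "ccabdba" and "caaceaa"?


Comparing "ccabdba" and "caaceaa" position by position:
  Position 0: 'c' vs 'c' => same
  Position 1: 'c' vs 'a' => DIFFER
  Position 2: 'a' vs 'a' => same
  Position 3: 'b' vs 'c' => DIFFER
  Position 4: 'd' vs 'e' => DIFFER
  Position 5: 'b' vs 'a' => DIFFER
  Position 6: 'a' vs 'a' => same
Positions that differ: 4

4


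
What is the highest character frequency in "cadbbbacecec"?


Input: cadbbbacecec
Character counts:
  'a': 2
  'b': 3
  'c': 4
  'd': 1
  'e': 2
Maximum frequency: 4

4


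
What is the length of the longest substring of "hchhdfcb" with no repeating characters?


Input: "hchhdfcb"
Sliding window (track last position of each char):
  Position 0 ('h'): window [0,0] length 1 -- new best
  Position 1 ('c'): window [0,1] length 2 -- new best
  Position 2 ('h'): repeat (last at 0), move window start to 1
  Position 2 ('h'): window [1,2] length 2
  Position 3 ('h'): repeat (last at 2), move window start to 3
  Position 3 ('h'): window [3,3] length 1
  Position 4 ('d'): window [3,4] length 2
  Position 5 ('f'): window [3,5] length 3 -- new best
  Position 6 ('c'): window [3,6] length 4 -- new best
  Position 7 ('b'): window [3,7] length 5 -- new best
Longest substring with no repeats: "hdfcb" with length 5

5


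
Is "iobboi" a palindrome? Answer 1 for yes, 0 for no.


Input: iobboi
Reversed: iobboi
  Compare pos 0 ('i') with pos 5 ('i'): match
  Compare pos 1 ('o') with pos 4 ('o'): match
  Compare pos 2 ('b') with pos 3 ('b'): match
Result: palindrome

1


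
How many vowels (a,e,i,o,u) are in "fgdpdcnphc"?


Input: fgdpdcnphc
Checking each character:
  'f' at position 0: consonant
  'g' at position 1: consonant
  'd' at position 2: consonant
  'p' at position 3: consonant
  'd' at position 4: consonant
  'c' at position 5: consonant
  'n' at position 6: consonant
  'p' at position 7: consonant
  'h' at position 8: consonant
  'c' at position 9: consonant
Total vowels: 0

0


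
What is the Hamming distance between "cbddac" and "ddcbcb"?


Comparing "cbddac" and "ddcbcb" position by position:
  Position 0: 'c' vs 'd' => differ
  Position 1: 'b' vs 'd' => differ
  Position 2: 'd' vs 'c' => differ
  Position 3: 'd' vs 'b' => differ
  Position 4: 'a' vs 'c' => differ
  Position 5: 'c' vs 'b' => differ
Total differences (Hamming distance): 6

6


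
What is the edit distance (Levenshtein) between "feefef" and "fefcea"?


Computing edit distance: "feefef" -> "fefcea"
DP table:
           f    e    f    c    e    a
      0    1    2    3    4    5    6
  f   1    0    1    2    3    4    5
  e   2    1    0    1    2    3    4
  e   3    2    1    1    2    2    3
  f   4    3    2    1    2    3    3
  e   5    4    3    2    2    2    3
  f   6    5    4    3    3    3    3
Edit distance = dp[6][6] = 3

3


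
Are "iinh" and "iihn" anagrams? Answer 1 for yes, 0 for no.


Strings: "iinh", "iihn"
Sorted first:  hiin
Sorted second: hiin
Sorted forms match => anagrams

1


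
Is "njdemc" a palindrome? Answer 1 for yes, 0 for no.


Input: njdemc
Reversed: cmedjn
  Compare pos 0 ('n') with pos 5 ('c'): MISMATCH
  Compare pos 1 ('j') with pos 4 ('m'): MISMATCH
  Compare pos 2 ('d') with pos 3 ('e'): MISMATCH
Result: not a palindrome

0


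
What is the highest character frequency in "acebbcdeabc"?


Input: acebbcdeabc
Character counts:
  'a': 2
  'b': 3
  'c': 3
  'd': 1
  'e': 2
Maximum frequency: 3

3


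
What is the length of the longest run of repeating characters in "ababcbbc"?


Input: "ababcbbc"
Scanning for longest run:
  Position 1 ('b'): new char, reset run to 1
  Position 2 ('a'): new char, reset run to 1
  Position 3 ('b'): new char, reset run to 1
  Position 4 ('c'): new char, reset run to 1
  Position 5 ('b'): new char, reset run to 1
  Position 6 ('b'): continues run of 'b', length=2
  Position 7 ('c'): new char, reset run to 1
Longest run: 'b' with length 2

2


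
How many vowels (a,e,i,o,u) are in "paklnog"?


Input: paklnog
Checking each character:
  'p' at position 0: consonant
  'a' at position 1: vowel (running total: 1)
  'k' at position 2: consonant
  'l' at position 3: consonant
  'n' at position 4: consonant
  'o' at position 5: vowel (running total: 2)
  'g' at position 6: consonant
Total vowels: 2

2


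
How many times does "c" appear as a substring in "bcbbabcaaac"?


Searching for "c" in "bcbbabcaaac"
Scanning each position:
  Position 0: "b" => no
  Position 1: "c" => MATCH
  Position 2: "b" => no
  Position 3: "b" => no
  Position 4: "a" => no
  Position 5: "b" => no
  Position 6: "c" => MATCH
  Position 7: "a" => no
  Position 8: "a" => no
  Position 9: "a" => no
  Position 10: "c" => MATCH
Total occurrences: 3

3


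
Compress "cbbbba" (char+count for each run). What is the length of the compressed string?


Input: cbbbba
Runs:
  'c' x 1 => "c1"
  'b' x 4 => "b4"
  'a' x 1 => "a1"
Compressed: "c1b4a1"
Compressed length: 6

6


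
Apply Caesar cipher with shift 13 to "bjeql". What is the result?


Caesar cipher: shift "bjeql" by 13
  'b' (pos 1) + 13 = pos 14 = 'o'
  'j' (pos 9) + 13 = pos 22 = 'w'
  'e' (pos 4) + 13 = pos 17 = 'r'
  'q' (pos 16) + 13 = pos 3 = 'd'
  'l' (pos 11) + 13 = pos 24 = 'y'
Result: owrdy

owrdy


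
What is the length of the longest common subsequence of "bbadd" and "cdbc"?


LCS of "bbadd" and "cdbc"
DP table:
           c    d    b    c
      0    0    0    0    0
  b   0    0    0    1    1
  b   0    0    0    1    1
  a   0    0    0    1    1
  d   0    0    1    1    1
  d   0    0    1    1    1
LCS length = dp[5][4] = 1

1


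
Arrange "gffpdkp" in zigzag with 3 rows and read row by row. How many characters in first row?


Zigzag "gffpdkp" into 3 rows:
Placing characters:
  'g' => row 0
  'f' => row 1
  'f' => row 2
  'p' => row 1
  'd' => row 0
  'k' => row 1
  'p' => row 2
Rows:
  Row 0: "gd"
  Row 1: "fpk"
  Row 2: "fp"
First row length: 2

2


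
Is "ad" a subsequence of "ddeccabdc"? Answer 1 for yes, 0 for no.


Check if "ad" is a subsequence of "ddeccabdc"
Greedy scan:
  Position 0 ('d'): no match needed
  Position 1 ('d'): no match needed
  Position 2 ('e'): no match needed
  Position 3 ('c'): no match needed
  Position 4 ('c'): no match needed
  Position 5 ('a'): matches sub[0] = 'a'
  Position 6 ('b'): no match needed
  Position 7 ('d'): matches sub[1] = 'd'
  Position 8 ('c'): no match needed
All 2 characters matched => is a subsequence

1


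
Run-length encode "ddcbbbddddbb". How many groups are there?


Input: ddcbbbddddbb
Scanning for consecutive runs:
  Group 1: 'd' x 2 (positions 0-1)
  Group 2: 'c' x 1 (positions 2-2)
  Group 3: 'b' x 3 (positions 3-5)
  Group 4: 'd' x 4 (positions 6-9)
  Group 5: 'b' x 2 (positions 10-11)
Total groups: 5

5


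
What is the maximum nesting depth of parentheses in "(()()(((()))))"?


Input: "(()()(((()))))"
Tracking depth:
  Position 0 '(': depth becomes 1
  Position 1 '(': depth becomes 2
  Position 2 ')': depth becomes 1
  Position 3 '(': depth becomes 2
  Position 4 ')': depth becomes 1
  Position 5 '(': depth becomes 2
  Position 6 '(': depth becomes 3
  Position 7 '(': depth becomes 4
  Position 8 '(': depth becomes 5
  Position 9 ')': depth becomes 4
  Position 10 ')': depth becomes 3
  Position 11 ')': depth becomes 2
  Position 12 ')': depth becomes 1
  Position 13 ')': depth becomes 0
Maximum depth reached: 5

5


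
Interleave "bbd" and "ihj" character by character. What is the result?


Interleaving "bbd" and "ihj":
  Position 0: 'b' from first, 'i' from second => "bi"
  Position 1: 'b' from first, 'h' from second => "bh"
  Position 2: 'd' from first, 'j' from second => "dj"
Result: bibhdj

bibhdj


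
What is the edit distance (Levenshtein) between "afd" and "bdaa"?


Computing edit distance: "afd" -> "bdaa"
DP table:
           b    d    a    a
      0    1    2    3    4
  a   1    1    2    2    3
  f   2    2    2    3    3
  d   3    3    2    3    4
Edit distance = dp[3][4] = 4

4


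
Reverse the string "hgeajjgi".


Input: hgeajjgi
Reading characters right to left:
  Position 7: 'i'
  Position 6: 'g'
  Position 5: 'j'
  Position 4: 'j'
  Position 3: 'a'
  Position 2: 'e'
  Position 1: 'g'
  Position 0: 'h'
Reversed: igjjaegh

igjjaegh


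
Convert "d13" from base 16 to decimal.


Input: "d13" in base 16
Positional expansion:
  Digit 'd' (value 13) x 16^2 = 3328
  Digit '1' (value 1) x 16^1 = 16
  Digit '3' (value 3) x 16^0 = 3
Sum = 3347

3347


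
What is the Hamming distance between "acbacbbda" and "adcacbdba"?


Comparing "acbacbbda" and "adcacbdba" position by position:
  Position 0: 'a' vs 'a' => same
  Position 1: 'c' vs 'd' => differ
  Position 2: 'b' vs 'c' => differ
  Position 3: 'a' vs 'a' => same
  Position 4: 'c' vs 'c' => same
  Position 5: 'b' vs 'b' => same
  Position 6: 'b' vs 'd' => differ
  Position 7: 'd' vs 'b' => differ
  Position 8: 'a' vs 'a' => same
Total differences (Hamming distance): 4

4


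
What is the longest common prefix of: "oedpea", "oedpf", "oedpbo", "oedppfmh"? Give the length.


Words: oedpea, oedpf, oedpbo, oedppfmh
  Position 0: all 'o' => match
  Position 1: all 'e' => match
  Position 2: all 'd' => match
  Position 3: all 'p' => match
  Position 4: ('e', 'f', 'b', 'p') => mismatch, stop
LCP = "oedp" (length 4)

4


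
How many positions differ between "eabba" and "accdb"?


Comparing "eabba" and "accdb" position by position:
  Position 0: 'e' vs 'a' => DIFFER
  Position 1: 'a' vs 'c' => DIFFER
  Position 2: 'b' vs 'c' => DIFFER
  Position 3: 'b' vs 'd' => DIFFER
  Position 4: 'a' vs 'b' => DIFFER
Positions that differ: 5

5


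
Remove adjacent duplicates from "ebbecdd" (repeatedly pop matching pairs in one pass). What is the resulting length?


Input: ebbecdd
Stack-based adjacent duplicate removal:
  Read 'e': push. Stack: e
  Read 'b': push. Stack: eb
  Read 'b': matches stack top 'b' => pop. Stack: e
  Read 'e': matches stack top 'e' => pop. Stack: (empty)
  Read 'c': push. Stack: c
  Read 'd': push. Stack: cd
  Read 'd': matches stack top 'd' => pop. Stack: c
Final stack: "c" (length 1)

1


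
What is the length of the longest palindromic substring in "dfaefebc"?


Input: "dfaefebc"
Checking substrings for palindromes:
  [3:6] "efe" (len 3) => palindrome
Longest palindromic substring: "efe" with length 3

3


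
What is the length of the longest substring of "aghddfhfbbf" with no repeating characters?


Input: "aghddfhfbbf"
Sliding window (track last position of each char):
  Position 0 ('a'): window [0,0] length 1 -- new best
  Position 1 ('g'): window [0,1] length 2 -- new best
  Position 2 ('h'): window [0,2] length 3 -- new best
  Position 3 ('d'): window [0,3] length 4 -- new best
  Position 4 ('d'): repeat (last at 3), move window start to 4
  Position 4 ('d'): window [4,4] length 1
  Position 5 ('f'): window [4,5] length 2
  Position 6 ('h'): window [4,6] length 3
  Position 7 ('f'): repeat (last at 5), move window start to 6
  Position 7 ('f'): window [6,7] length 2
  Position 8 ('b'): window [6,8] length 3
  Position 9 ('b'): repeat (last at 8), move window start to 9
  Position 9 ('b'): window [9,9] length 1
  Position 10 ('f'): window [9,10] length 2
Longest substring with no repeats: "aghd" with length 4

4


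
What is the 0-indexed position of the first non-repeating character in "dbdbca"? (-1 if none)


Input: dbdbca
Character frequencies:
  'a': 1
  'b': 2
  'c': 1
  'd': 2
Scanning left to right for freq == 1:
  Position 0 ('d'): freq=2, skip
  Position 1 ('b'): freq=2, skip
  Position 2 ('d'): freq=2, skip
  Position 3 ('b'): freq=2, skip
  Position 4 ('c'): unique! => answer = 4

4


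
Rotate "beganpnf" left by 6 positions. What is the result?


Input: "beganpnf", rotate left by 6
First 6 characters: "beganp"
Remaining characters: "nf"
Concatenate remaining + first: "nf" + "beganp" = "nfbeganp"

nfbeganp


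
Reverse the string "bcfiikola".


Input: bcfiikola
Reading characters right to left:
  Position 8: 'a'
  Position 7: 'l'
  Position 6: 'o'
  Position 5: 'k'
  Position 4: 'i'
  Position 3: 'i'
  Position 2: 'f'
  Position 1: 'c'
  Position 0: 'b'
Reversed: alokiifcb

alokiifcb


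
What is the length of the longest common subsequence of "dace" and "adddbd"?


LCS of "dace" and "adddbd"
DP table:
           a    d    d    d    b    d
      0    0    0    0    0    0    0
  d   0    0    1    1    1    1    1
  a   0    1    1    1    1    1    1
  c   0    1    1    1    1    1    1
  e   0    1    1    1    1    1    1
LCS length = dp[4][6] = 1

1


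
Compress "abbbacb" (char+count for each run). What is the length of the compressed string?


Input: abbbacb
Runs:
  'a' x 1 => "a1"
  'b' x 3 => "b3"
  'a' x 1 => "a1"
  'c' x 1 => "c1"
  'b' x 1 => "b1"
Compressed: "a1b3a1c1b1"
Compressed length: 10

10


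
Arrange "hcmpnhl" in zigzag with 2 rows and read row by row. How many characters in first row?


Zigzag "hcmpnhl" into 2 rows:
Placing characters:
  'h' => row 0
  'c' => row 1
  'm' => row 0
  'p' => row 1
  'n' => row 0
  'h' => row 1
  'l' => row 0
Rows:
  Row 0: "hmnl"
  Row 1: "cph"
First row length: 4

4


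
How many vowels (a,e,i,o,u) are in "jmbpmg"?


Input: jmbpmg
Checking each character:
  'j' at position 0: consonant
  'm' at position 1: consonant
  'b' at position 2: consonant
  'p' at position 3: consonant
  'm' at position 4: consonant
  'g' at position 5: consonant
Total vowels: 0

0


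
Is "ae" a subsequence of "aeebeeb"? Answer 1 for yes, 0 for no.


Check if "ae" is a subsequence of "aeebeeb"
Greedy scan:
  Position 0 ('a'): matches sub[0] = 'a'
  Position 1 ('e'): matches sub[1] = 'e'
  Position 2 ('e'): no match needed
  Position 3 ('b'): no match needed
  Position 4 ('e'): no match needed
  Position 5 ('e'): no match needed
  Position 6 ('b'): no match needed
All 2 characters matched => is a subsequence

1


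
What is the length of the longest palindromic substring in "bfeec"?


Input: "bfeec"
Checking substrings for palindromes:
  [2:4] "ee" (len 2) => palindrome
Longest palindromic substring: "ee" with length 2

2


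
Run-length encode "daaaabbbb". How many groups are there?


Input: daaaabbbb
Scanning for consecutive runs:
  Group 1: 'd' x 1 (positions 0-0)
  Group 2: 'a' x 4 (positions 1-4)
  Group 3: 'b' x 4 (positions 5-8)
Total groups: 3

3


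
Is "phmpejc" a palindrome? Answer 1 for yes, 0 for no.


Input: phmpejc
Reversed: cjepmhp
  Compare pos 0 ('p') with pos 6 ('c'): MISMATCH
  Compare pos 1 ('h') with pos 5 ('j'): MISMATCH
  Compare pos 2 ('m') with pos 4 ('e'): MISMATCH
Result: not a palindrome

0


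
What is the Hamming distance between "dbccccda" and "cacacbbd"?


Comparing "dbccccda" and "cacacbbd" position by position:
  Position 0: 'd' vs 'c' => differ
  Position 1: 'b' vs 'a' => differ
  Position 2: 'c' vs 'c' => same
  Position 3: 'c' vs 'a' => differ
  Position 4: 'c' vs 'c' => same
  Position 5: 'c' vs 'b' => differ
  Position 6: 'd' vs 'b' => differ
  Position 7: 'a' vs 'd' => differ
Total differences (Hamming distance): 6

6


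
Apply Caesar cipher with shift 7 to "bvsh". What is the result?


Caesar cipher: shift "bvsh" by 7
  'b' (pos 1) + 7 = pos 8 = 'i'
  'v' (pos 21) + 7 = pos 2 = 'c'
  's' (pos 18) + 7 = pos 25 = 'z'
  'h' (pos 7) + 7 = pos 14 = 'o'
Result: iczo

iczo


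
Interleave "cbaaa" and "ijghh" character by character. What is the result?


Interleaving "cbaaa" and "ijghh":
  Position 0: 'c' from first, 'i' from second => "ci"
  Position 1: 'b' from first, 'j' from second => "bj"
  Position 2: 'a' from first, 'g' from second => "ag"
  Position 3: 'a' from first, 'h' from second => "ah"
  Position 4: 'a' from first, 'h' from second => "ah"
Result: cibjagahah

cibjagahah


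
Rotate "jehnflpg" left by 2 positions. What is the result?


Input: "jehnflpg", rotate left by 2
First 2 characters: "je"
Remaining characters: "hnflpg"
Concatenate remaining + first: "hnflpg" + "je" = "hnflpgje"

hnflpgje


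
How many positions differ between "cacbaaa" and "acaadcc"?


Comparing "cacbaaa" and "acaadcc" position by position:
  Position 0: 'c' vs 'a' => DIFFER
  Position 1: 'a' vs 'c' => DIFFER
  Position 2: 'c' vs 'a' => DIFFER
  Position 3: 'b' vs 'a' => DIFFER
  Position 4: 'a' vs 'd' => DIFFER
  Position 5: 'a' vs 'c' => DIFFER
  Position 6: 'a' vs 'c' => DIFFER
Positions that differ: 7

7


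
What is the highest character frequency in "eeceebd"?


Input: eeceebd
Character counts:
  'b': 1
  'c': 1
  'd': 1
  'e': 4
Maximum frequency: 4

4


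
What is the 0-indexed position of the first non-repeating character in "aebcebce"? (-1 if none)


Input: aebcebce
Character frequencies:
  'a': 1
  'b': 2
  'c': 2
  'e': 3
Scanning left to right for freq == 1:
  Position 0 ('a'): unique! => answer = 0

0


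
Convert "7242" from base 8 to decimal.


Input: "7242" in base 8
Positional expansion:
  Digit '7' (value 7) x 8^3 = 3584
  Digit '2' (value 2) x 8^2 = 128
  Digit '4' (value 4) x 8^1 = 32
  Digit '2' (value 2) x 8^0 = 2
Sum = 3746

3746


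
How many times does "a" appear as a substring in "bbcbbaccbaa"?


Searching for "a" in "bbcbbaccbaa"
Scanning each position:
  Position 0: "b" => no
  Position 1: "b" => no
  Position 2: "c" => no
  Position 3: "b" => no
  Position 4: "b" => no
  Position 5: "a" => MATCH
  Position 6: "c" => no
  Position 7: "c" => no
  Position 8: "b" => no
  Position 9: "a" => MATCH
  Position 10: "a" => MATCH
Total occurrences: 3

3


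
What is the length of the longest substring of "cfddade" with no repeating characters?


Input: "cfddade"
Sliding window (track last position of each char):
  Position 0 ('c'): window [0,0] length 1 -- new best
  Position 1 ('f'): window [0,1] length 2 -- new best
  Position 2 ('d'): window [0,2] length 3 -- new best
  Position 3 ('d'): repeat (last at 2), move window start to 3
  Position 3 ('d'): window [3,3] length 1
  Position 4 ('a'): window [3,4] length 2
  Position 5 ('d'): repeat (last at 3), move window start to 4
  Position 5 ('d'): window [4,5] length 2
  Position 6 ('e'): window [4,6] length 3
Longest substring with no repeats: "cfd" with length 3

3


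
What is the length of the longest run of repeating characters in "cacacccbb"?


Input: "cacacccbb"
Scanning for longest run:
  Position 1 ('a'): new char, reset run to 1
  Position 2 ('c'): new char, reset run to 1
  Position 3 ('a'): new char, reset run to 1
  Position 4 ('c'): new char, reset run to 1
  Position 5 ('c'): continues run of 'c', length=2
  Position 6 ('c'): continues run of 'c', length=3
  Position 7 ('b'): new char, reset run to 1
  Position 8 ('b'): continues run of 'b', length=2
Longest run: 'c' with length 3

3


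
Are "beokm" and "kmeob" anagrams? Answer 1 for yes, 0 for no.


Strings: "beokm", "kmeob"
Sorted first:  bekmo
Sorted second: bekmo
Sorted forms match => anagrams

1


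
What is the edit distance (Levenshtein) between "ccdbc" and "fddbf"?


Computing edit distance: "ccdbc" -> "fddbf"
DP table:
           f    d    d    b    f
      0    1    2    3    4    5
  c   1    1    2    3    4    5
  c   2    2    2    3    4    5
  d   3    3    2    2    3    4
  b   4    4    3    3    2    3
  c   5    5    4    4    3    3
Edit distance = dp[5][5] = 3

3


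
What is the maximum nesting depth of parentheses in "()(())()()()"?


Input: "()(())()()()"
Tracking depth:
  Position 0 '(': depth becomes 1
  Position 1 ')': depth becomes 0
  Position 2 '(': depth becomes 1
  Position 3 '(': depth becomes 2
  Position 4 ')': depth becomes 1
  Position 5 ')': depth becomes 0
  Position 6 '(': depth becomes 1
  Position 7 ')': depth becomes 0
  Position 8 '(': depth becomes 1
  Position 9 ')': depth becomes 0
  Position 10 '(': depth becomes 1
  Position 11 ')': depth becomes 0
Maximum depth reached: 2

2


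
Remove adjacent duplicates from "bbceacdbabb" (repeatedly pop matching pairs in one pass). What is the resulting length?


Input: bbceacdbabb
Stack-based adjacent duplicate removal:
  Read 'b': push. Stack: b
  Read 'b': matches stack top 'b' => pop. Stack: (empty)
  Read 'c': push. Stack: c
  Read 'e': push. Stack: ce
  Read 'a': push. Stack: cea
  Read 'c': push. Stack: ceac
  Read 'd': push. Stack: ceacd
  Read 'b': push. Stack: ceacdb
  Read 'a': push. Stack: ceacdba
  Read 'b': push. Stack: ceacdbab
  Read 'b': matches stack top 'b' => pop. Stack: ceacdba
Final stack: "ceacdba" (length 7)

7


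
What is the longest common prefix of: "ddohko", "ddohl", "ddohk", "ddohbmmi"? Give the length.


Words: ddohko, ddohl, ddohk, ddohbmmi
  Position 0: all 'd' => match
  Position 1: all 'd' => match
  Position 2: all 'o' => match
  Position 3: all 'h' => match
  Position 4: ('k', 'l', 'k', 'b') => mismatch, stop
LCP = "ddoh" (length 4)

4


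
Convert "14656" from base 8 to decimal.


Input: "14656" in base 8
Positional expansion:
  Digit '1' (value 1) x 8^4 = 4096
  Digit '4' (value 4) x 8^3 = 2048
  Digit '6' (value 6) x 8^2 = 384
  Digit '5' (value 5) x 8^1 = 40
  Digit '6' (value 6) x 8^0 = 6
Sum = 6574

6574


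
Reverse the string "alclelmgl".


Input: alclelmgl
Reading characters right to left:
  Position 8: 'l'
  Position 7: 'g'
  Position 6: 'm'
  Position 5: 'l'
  Position 4: 'e'
  Position 3: 'l'
  Position 2: 'c'
  Position 1: 'l'
  Position 0: 'a'
Reversed: lgmlelcla

lgmlelcla


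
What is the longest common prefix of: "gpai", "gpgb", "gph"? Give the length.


Words: gpai, gpgb, gph
  Position 0: all 'g' => match
  Position 1: all 'p' => match
  Position 2: ('a', 'g', 'h') => mismatch, stop
LCP = "gp" (length 2)

2


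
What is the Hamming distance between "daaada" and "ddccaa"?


Comparing "daaada" and "ddccaa" position by position:
  Position 0: 'd' vs 'd' => same
  Position 1: 'a' vs 'd' => differ
  Position 2: 'a' vs 'c' => differ
  Position 3: 'a' vs 'c' => differ
  Position 4: 'd' vs 'a' => differ
  Position 5: 'a' vs 'a' => same
Total differences (Hamming distance): 4

4


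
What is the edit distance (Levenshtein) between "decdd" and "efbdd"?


Computing edit distance: "decdd" -> "efbdd"
DP table:
           e    f    b    d    d
      0    1    2    3    4    5
  d   1    1    2    3    3    4
  e   2    1    2    3    4    4
  c   3    2    2    3    4    5
  d   4    3    3    3    3    4
  d   5    4    4    4    3    3
Edit distance = dp[5][5] = 3

3


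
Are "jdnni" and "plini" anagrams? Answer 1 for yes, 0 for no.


Strings: "jdnni", "plini"
Sorted first:  dijnn
Sorted second: iilnp
Differ at position 0: 'd' vs 'i' => not anagrams

0


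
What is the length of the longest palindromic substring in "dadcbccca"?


Input: "dadcbccca"
Checking substrings for palindromes:
  [0:3] "dad" (len 3) => palindrome
  [3:6] "cbc" (len 3) => palindrome
  [5:8] "ccc" (len 3) => palindrome
  [5:7] "cc" (len 2) => palindrome
  [6:8] "cc" (len 2) => palindrome
Longest palindromic substring: "dad" with length 3

3


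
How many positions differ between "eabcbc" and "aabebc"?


Comparing "eabcbc" and "aabebc" position by position:
  Position 0: 'e' vs 'a' => DIFFER
  Position 1: 'a' vs 'a' => same
  Position 2: 'b' vs 'b' => same
  Position 3: 'c' vs 'e' => DIFFER
  Position 4: 'b' vs 'b' => same
  Position 5: 'c' vs 'c' => same
Positions that differ: 2

2


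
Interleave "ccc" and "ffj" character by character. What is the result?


Interleaving "ccc" and "ffj":
  Position 0: 'c' from first, 'f' from second => "cf"
  Position 1: 'c' from first, 'f' from second => "cf"
  Position 2: 'c' from first, 'j' from second => "cj"
Result: cfcfcj

cfcfcj


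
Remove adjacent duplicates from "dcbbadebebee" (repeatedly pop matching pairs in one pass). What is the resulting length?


Input: dcbbadebebee
Stack-based adjacent duplicate removal:
  Read 'd': push. Stack: d
  Read 'c': push. Stack: dc
  Read 'b': push. Stack: dcb
  Read 'b': matches stack top 'b' => pop. Stack: dc
  Read 'a': push. Stack: dca
  Read 'd': push. Stack: dcad
  Read 'e': push. Stack: dcade
  Read 'b': push. Stack: dcadeb
  Read 'e': push. Stack: dcadebe
  Read 'b': push. Stack: dcadebeb
  Read 'e': push. Stack: dcadebebe
  Read 'e': matches stack top 'e' => pop. Stack: dcadebeb
Final stack: "dcadebeb" (length 8)

8


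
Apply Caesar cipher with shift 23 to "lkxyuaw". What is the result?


Caesar cipher: shift "lkxyuaw" by 23
  'l' (pos 11) + 23 = pos 8 = 'i'
  'k' (pos 10) + 23 = pos 7 = 'h'
  'x' (pos 23) + 23 = pos 20 = 'u'
  'y' (pos 24) + 23 = pos 21 = 'v'
  'u' (pos 20) + 23 = pos 17 = 'r'
  'a' (pos 0) + 23 = pos 23 = 'x'
  'w' (pos 22) + 23 = pos 19 = 't'
Result: ihuvrxt

ihuvrxt


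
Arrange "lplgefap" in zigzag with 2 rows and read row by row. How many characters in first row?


Zigzag "lplgefap" into 2 rows:
Placing characters:
  'l' => row 0
  'p' => row 1
  'l' => row 0
  'g' => row 1
  'e' => row 0
  'f' => row 1
  'a' => row 0
  'p' => row 1
Rows:
  Row 0: "llea"
  Row 1: "pgfp"
First row length: 4

4


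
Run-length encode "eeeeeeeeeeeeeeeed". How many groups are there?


Input: eeeeeeeeeeeeeeeed
Scanning for consecutive runs:
  Group 1: 'e' x 16 (positions 0-15)
  Group 2: 'd' x 1 (positions 16-16)
Total groups: 2

2


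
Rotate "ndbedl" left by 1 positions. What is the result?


Input: "ndbedl", rotate left by 1
First 1 characters: "n"
Remaining characters: "dbedl"
Concatenate remaining + first: "dbedl" + "n" = "dbedln"

dbedln


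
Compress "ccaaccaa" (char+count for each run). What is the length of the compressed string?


Input: ccaaccaa
Runs:
  'c' x 2 => "c2"
  'a' x 2 => "a2"
  'c' x 2 => "c2"
  'a' x 2 => "a2"
Compressed: "c2a2c2a2"
Compressed length: 8

8


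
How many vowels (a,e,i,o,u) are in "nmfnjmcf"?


Input: nmfnjmcf
Checking each character:
  'n' at position 0: consonant
  'm' at position 1: consonant
  'f' at position 2: consonant
  'n' at position 3: consonant
  'j' at position 4: consonant
  'm' at position 5: consonant
  'c' at position 6: consonant
  'f' at position 7: consonant
Total vowels: 0

0


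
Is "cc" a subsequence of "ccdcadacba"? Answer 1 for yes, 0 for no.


Check if "cc" is a subsequence of "ccdcadacba"
Greedy scan:
  Position 0 ('c'): matches sub[0] = 'c'
  Position 1 ('c'): matches sub[1] = 'c'
  Position 2 ('d'): no match needed
  Position 3 ('c'): no match needed
  Position 4 ('a'): no match needed
  Position 5 ('d'): no match needed
  Position 6 ('a'): no match needed
  Position 7 ('c'): no match needed
  Position 8 ('b'): no match needed
  Position 9 ('a'): no match needed
All 2 characters matched => is a subsequence

1


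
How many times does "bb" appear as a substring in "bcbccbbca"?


Searching for "bb" in "bcbccbbca"
Scanning each position:
  Position 0: "bc" => no
  Position 1: "cb" => no
  Position 2: "bc" => no
  Position 3: "cc" => no
  Position 4: "cb" => no
  Position 5: "bb" => MATCH
  Position 6: "bc" => no
  Position 7: "ca" => no
Total occurrences: 1

1


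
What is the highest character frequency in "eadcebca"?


Input: eadcebca
Character counts:
  'a': 2
  'b': 1
  'c': 2
  'd': 1
  'e': 2
Maximum frequency: 2

2


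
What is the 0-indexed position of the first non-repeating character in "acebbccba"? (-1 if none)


Input: acebbccba
Character frequencies:
  'a': 2
  'b': 3
  'c': 3
  'e': 1
Scanning left to right for freq == 1:
  Position 0 ('a'): freq=2, skip
  Position 1 ('c'): freq=3, skip
  Position 2 ('e'): unique! => answer = 2

2


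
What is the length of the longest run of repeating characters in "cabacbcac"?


Input: "cabacbcac"
Scanning for longest run:
  Position 1 ('a'): new char, reset run to 1
  Position 2 ('b'): new char, reset run to 1
  Position 3 ('a'): new char, reset run to 1
  Position 4 ('c'): new char, reset run to 1
  Position 5 ('b'): new char, reset run to 1
  Position 6 ('c'): new char, reset run to 1
  Position 7 ('a'): new char, reset run to 1
  Position 8 ('c'): new char, reset run to 1
Longest run: 'c' with length 1

1


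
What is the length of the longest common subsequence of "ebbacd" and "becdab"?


LCS of "ebbacd" and "becdab"
DP table:
           b    e    c    d    a    b
      0    0    0    0    0    0    0
  e   0    0    1    1    1    1    1
  b   0    1    1    1    1    1    2
  b   0    1    1    1    1    1    2
  a   0    1    1    1    1    2    2
  c   0    1    1    2    2    2    2
  d   0    1    1    2    3    3    3
LCS length = dp[6][6] = 3

3


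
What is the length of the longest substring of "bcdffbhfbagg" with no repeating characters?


Input: "bcdffbhfbagg"
Sliding window (track last position of each char):
  Position 0 ('b'): window [0,0] length 1 -- new best
  Position 1 ('c'): window [0,1] length 2 -- new best
  Position 2 ('d'): window [0,2] length 3 -- new best
  Position 3 ('f'): window [0,3] length 4 -- new best
  Position 4 ('f'): repeat (last at 3), move window start to 4
  Position 4 ('f'): window [4,4] length 1
  Position 5 ('b'): window [4,5] length 2
  Position 6 ('h'): window [4,6] length 3
  Position 7 ('f'): repeat (last at 4), move window start to 5
  Position 7 ('f'): window [5,7] length 3
  Position 8 ('b'): repeat (last at 5), move window start to 6
  Position 8 ('b'): window [6,8] length 3
  Position 9 ('a'): window [6,9] length 4
  Position 10 ('g'): window [6,10] length 5 -- new best
  Position 11 ('g'): repeat (last at 10), move window start to 11
  Position 11 ('g'): window [11,11] length 1
Longest substring with no repeats: "hfbag" with length 5

5


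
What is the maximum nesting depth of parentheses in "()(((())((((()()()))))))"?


Input: "()(((())((((()()()))))))"
Tracking depth:
  Position 0 '(': depth becomes 1
  Position 1 ')': depth becomes 0
  Position 2 '(': depth becomes 1
  Position 3 '(': depth becomes 2
  Position 4 '(': depth becomes 3
  Position 5 '(': depth becomes 4
  Position 6 ')': depth becomes 3
  Position 7 ')': depth becomes 2
  Position 8 '(': depth becomes 3
  Position 9 '(': depth becomes 4
  Position 10 '(': depth becomes 5
  Position 11 '(': depth becomes 6
  Position 12 '(': depth becomes 7
  Position 13 ')': depth becomes 6
  Position 14 '(': depth becomes 7
  Position 15 ')': depth becomes 6
  Position 16 '(': depth becomes 7
  Position 17 ')': depth becomes 6
  Position 18 ')': depth becomes 5
  Position 19 ')': depth becomes 4
  Position 20 ')': depth becomes 3
  Position 21 ')': depth becomes 2
  Position 22 ')': depth becomes 1
  Position 23 ')': depth becomes 0
Maximum depth reached: 7

7
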